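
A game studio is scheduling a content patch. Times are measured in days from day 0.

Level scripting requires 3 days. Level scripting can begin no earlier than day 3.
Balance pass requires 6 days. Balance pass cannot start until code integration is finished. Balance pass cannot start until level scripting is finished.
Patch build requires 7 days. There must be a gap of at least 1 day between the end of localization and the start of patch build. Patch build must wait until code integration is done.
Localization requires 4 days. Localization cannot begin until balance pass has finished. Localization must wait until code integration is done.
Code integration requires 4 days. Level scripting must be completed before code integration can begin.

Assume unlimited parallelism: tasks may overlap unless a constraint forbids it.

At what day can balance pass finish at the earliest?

After its own release at day 3, level scripting can start at day 3 and finishes at day 6.
After level scripting (finishes day 6), code integration can start at day 6 and finishes at day 10.
Balance pass cannot start until code integration (finishes day 10); level scripting (finishes day 6). The controlling bound is day 10, so balance pass finishes at 10 + 6 = day 16.

16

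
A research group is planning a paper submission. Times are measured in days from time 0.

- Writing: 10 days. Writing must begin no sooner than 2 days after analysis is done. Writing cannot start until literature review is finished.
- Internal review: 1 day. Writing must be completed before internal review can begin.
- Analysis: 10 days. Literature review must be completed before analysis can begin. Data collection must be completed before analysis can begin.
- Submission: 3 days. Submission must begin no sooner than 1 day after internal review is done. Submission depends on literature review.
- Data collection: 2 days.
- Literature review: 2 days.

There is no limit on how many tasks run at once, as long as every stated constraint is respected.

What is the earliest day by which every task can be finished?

Data collection can start immediately at day 0; it finishes at day 2.
Literature review can start immediately at day 0; it finishes at day 2.
Analysis cannot start until literature review (finishes day 2); data collection (finishes day 2). The controlling bound is day 2, so analysis finishes at 2 + 10 = day 12.
For writing: analysis (finishes day 12, plus 2-day gap → day 14); literature review (finishes day 2). Taking the maximum gives a start of day 14, and it finishes at 14 + 10 = day 24.
Internal review cannot begin until writing (finishes day 24). It runs from day 24 to 24 + 1 = day 25.
Submission cannot start until internal review (finishes day 25, plus 1-day gap → day 26); literature review (finishes day 2). The controlling bound is day 26, so submission finishes at 26 + 3 = day 29.
All tasks are finished once the last one completes. Finish times: Literature review at 2, Data collection at 2, Analysis at 12, Writing at 24, Internal review at 25, Submission at 29. The latest is day 29.

29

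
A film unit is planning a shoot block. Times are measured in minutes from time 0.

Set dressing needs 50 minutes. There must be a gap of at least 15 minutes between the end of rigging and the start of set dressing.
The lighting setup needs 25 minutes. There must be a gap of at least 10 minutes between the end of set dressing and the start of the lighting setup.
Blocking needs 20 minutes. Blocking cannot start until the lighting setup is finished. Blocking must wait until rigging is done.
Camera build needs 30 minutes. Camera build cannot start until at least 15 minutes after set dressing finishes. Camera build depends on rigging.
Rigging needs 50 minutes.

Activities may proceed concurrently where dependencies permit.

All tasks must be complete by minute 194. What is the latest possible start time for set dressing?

89

To finish by minute 194, blocking (duration 20) must start no later than minute 174.
The lighting setup has to be done before blocking (must start by minute 174). That means finishing by minute 174, i.e. starting by 174 − 25 = minute 149.
Camera build must finish by minute 194; it takes 30 minutes, so it must start by 194 − 30 = minute 164.
Set dressing has several dependents: the lighting setup (must start by minute 149, minus 10-minute gap → minute 139); camera build (must start by minute 164, minus 15-minute gap → minute 149). The earliest of those limits is minute 139, so set dressing must start by 139 − 50 = minute 89.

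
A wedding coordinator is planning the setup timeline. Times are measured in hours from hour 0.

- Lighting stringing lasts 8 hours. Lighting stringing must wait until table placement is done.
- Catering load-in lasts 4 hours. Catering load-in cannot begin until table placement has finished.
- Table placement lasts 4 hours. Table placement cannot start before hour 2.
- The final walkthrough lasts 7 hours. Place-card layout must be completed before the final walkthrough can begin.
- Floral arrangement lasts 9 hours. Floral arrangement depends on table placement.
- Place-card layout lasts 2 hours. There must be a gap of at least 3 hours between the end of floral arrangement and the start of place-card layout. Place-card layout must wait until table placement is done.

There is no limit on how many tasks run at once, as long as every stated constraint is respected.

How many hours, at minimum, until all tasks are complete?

27

Table placement cannot begin until its own release at hour 2. It runs from hour 2 to 2 + 4 = hour 6.
Catering load-in waits on table placement (finishes hour 6), so it starts at hour 6 and finishes at 6 + 4 = hour 10.
Lighting stringing cannot begin until table placement (finishes hour 6). It runs from hour 6 to 6 + 8 = hour 14.
Floral arrangement cannot begin until table placement (finishes hour 6). It runs from hour 6 to 6 + 9 = hour 15.
Place-card layout has to wait for floral arrangement (finishes hour 15, plus 3-hour gap → hour 18); table placement (finishes hour 6). The latest of these is hour 18, so place-card layout runs hour 18 to 18 + 2 = hour 20.
The final walkthrough cannot begin until place-card layout (finishes hour 20). It runs from hour 20 to 20 + 7 = hour 27.
All tasks are finished once the last one completes. Finish times: Table placement at 6, Floral arrangement at 15, Lighting stringing at 14, Catering load-in at 10, Place-card layout at 20, The final walkthrough at 27. The latest is hour 27.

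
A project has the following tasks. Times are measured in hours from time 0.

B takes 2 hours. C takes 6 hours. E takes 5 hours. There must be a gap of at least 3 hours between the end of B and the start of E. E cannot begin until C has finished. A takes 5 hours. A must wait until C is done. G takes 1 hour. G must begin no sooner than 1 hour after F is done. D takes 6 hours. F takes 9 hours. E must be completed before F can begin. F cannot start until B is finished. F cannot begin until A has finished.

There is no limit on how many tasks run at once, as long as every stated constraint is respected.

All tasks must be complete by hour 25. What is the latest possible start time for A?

G must finish by hour 25; it takes 1 hour, so it must start by 25 − 1 = hour 24.
F must finish before G (must start by hour 24, minus 1-hour gap → hour 23). With a 9-hour duration, F must start by 23 − 9 = hour 14.
A has to be done before F (must start by hour 14). That means finishing by hour 14, i.e. starting by 14 − 5 = hour 9.

9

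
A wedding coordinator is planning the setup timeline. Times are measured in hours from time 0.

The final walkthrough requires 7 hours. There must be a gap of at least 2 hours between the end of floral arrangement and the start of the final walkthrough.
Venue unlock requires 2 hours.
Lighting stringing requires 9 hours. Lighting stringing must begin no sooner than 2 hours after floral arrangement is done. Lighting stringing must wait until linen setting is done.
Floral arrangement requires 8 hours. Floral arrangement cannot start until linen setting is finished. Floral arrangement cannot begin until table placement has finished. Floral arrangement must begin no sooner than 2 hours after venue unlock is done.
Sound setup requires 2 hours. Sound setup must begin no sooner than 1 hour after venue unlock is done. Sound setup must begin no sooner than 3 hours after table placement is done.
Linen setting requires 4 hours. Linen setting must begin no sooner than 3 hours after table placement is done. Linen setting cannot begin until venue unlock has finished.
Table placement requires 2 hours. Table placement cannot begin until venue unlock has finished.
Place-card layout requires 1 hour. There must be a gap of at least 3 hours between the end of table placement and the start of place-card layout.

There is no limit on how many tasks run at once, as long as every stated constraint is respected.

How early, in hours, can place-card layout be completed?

Venue unlock can start immediately at hour 0; it finishes at hour 2.
Table placement waits on venue unlock (finishes hour 2), so it starts at hour 2 and finishes at 2 + 2 = hour 4.
Place-card layout waits on table placement (finishes hour 4, plus 3-hour gap → hour 7), so it starts at hour 7 and finishes at 7 + 1 = hour 8.

8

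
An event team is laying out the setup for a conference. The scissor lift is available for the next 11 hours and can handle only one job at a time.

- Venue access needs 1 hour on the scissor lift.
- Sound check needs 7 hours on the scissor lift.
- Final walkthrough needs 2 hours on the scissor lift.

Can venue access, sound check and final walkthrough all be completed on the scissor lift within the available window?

Yes

Running back to back, the jobs need 1 + 7 + 2 = 10 hours on the scissor lift.
Since 10 ≤ 11, they fit within the window.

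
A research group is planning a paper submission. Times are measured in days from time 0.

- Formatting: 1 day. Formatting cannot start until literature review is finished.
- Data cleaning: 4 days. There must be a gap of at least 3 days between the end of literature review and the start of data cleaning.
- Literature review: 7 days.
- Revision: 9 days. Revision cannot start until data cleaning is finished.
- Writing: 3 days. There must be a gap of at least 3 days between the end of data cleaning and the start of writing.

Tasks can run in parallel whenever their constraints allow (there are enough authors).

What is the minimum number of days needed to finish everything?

23

Literature review has no prerequisites, so it starts at day 0 and finishes at day 7.
Formatting waits on literature review (finishes day 7), so it starts at day 7 and finishes at 7 + 1 = day 8.
After literature review (finishes day 7, plus 3-day gap → day 10), data cleaning can start at day 10 and finishes at day 14.
Revision cannot begin until data cleaning (finishes day 14). It runs from day 14 to 14 + 9 = day 23.
Writing waits on data cleaning (finishes day 14, plus 3-day gap → day 17), so it starts at day 17 and finishes at 17 + 3 = day 20.
All tasks are finished once the last one completes. Finish times: Literature review at 7, Data cleaning at 14, Writing at 20, Revision at 23, Formatting at 8. The latest is day 23.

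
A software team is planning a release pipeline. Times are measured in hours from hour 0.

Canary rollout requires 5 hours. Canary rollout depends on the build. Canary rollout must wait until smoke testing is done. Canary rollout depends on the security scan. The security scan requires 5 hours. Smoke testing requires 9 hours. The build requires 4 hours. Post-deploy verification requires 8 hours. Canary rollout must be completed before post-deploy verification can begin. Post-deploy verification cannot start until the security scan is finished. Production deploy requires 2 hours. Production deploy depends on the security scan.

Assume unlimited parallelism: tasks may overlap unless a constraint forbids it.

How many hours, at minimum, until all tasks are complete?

Smoke testing has no prerequisites, so it starts at hour 0 and finishes at hour 9.
Nothing blocks the security scan, so it runs from hour 0 to hour 5.
Production deploy waits on the security scan (finishes hour 5), so it starts at hour 5 and finishes at 5 + 2 = hour 7.
Nothing blocks the build, so it runs from hour 0 to hour 4.
Canary rollout needs all of the build (finishes hour 4); smoke testing (finishes hour 9); the security scan (finishes hour 5). That puts its earliest start at hour 9; it finishes at 9 + 5 = hour 14.
For post-deploy verification: canary rollout (finishes hour 14); the security scan (finishes hour 5). Taking the maximum gives a start of hour 14, and it finishes at 14 + 8 = hour 22.
All tasks are finished once the last one completes. Finish times: The build at 4, The security scan at 5, Smoke testing at 9, Canary rollout at 14, Production deploy at 7, Post-deploy verification at 22. The latest is hour 22.

22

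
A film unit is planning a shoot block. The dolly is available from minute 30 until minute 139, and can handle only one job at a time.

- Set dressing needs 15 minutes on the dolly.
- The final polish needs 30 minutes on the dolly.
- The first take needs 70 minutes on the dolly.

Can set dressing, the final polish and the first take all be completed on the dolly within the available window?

No

The dolly window is 139 − 30 = 109 minutes.
Running back to back, the jobs need 15 + 30 + 70 = 115 minutes on the dolly.
Since 115 > 109, they cannot all fit.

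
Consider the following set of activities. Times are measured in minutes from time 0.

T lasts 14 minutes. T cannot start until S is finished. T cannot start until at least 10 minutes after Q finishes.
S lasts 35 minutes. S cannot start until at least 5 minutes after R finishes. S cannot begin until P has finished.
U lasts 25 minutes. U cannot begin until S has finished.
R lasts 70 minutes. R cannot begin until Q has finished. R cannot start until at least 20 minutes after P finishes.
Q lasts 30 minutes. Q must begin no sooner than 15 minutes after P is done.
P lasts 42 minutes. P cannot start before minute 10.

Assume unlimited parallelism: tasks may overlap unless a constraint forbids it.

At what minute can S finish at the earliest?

P waits on its own release at minute 10, so it starts at minute 10 and finishes at 10 + 42 = minute 52.
Q cannot begin until P (finishes minute 52, plus 15-minute gap → minute 67). It runs from minute 67 to 67 + 30 = minute 97.
R has to wait for Q (finishes minute 97); P (finishes minute 52, plus 20-minute gap → minute 72). The latest of these is minute 97, so R runs minute 97 to 97 + 70 = minute 167.
S has to wait for R (finishes minute 167, plus 5-minute gap → minute 172); P (finishes minute 52). The latest of these is minute 172, so S runs minute 172 to 172 + 35 = minute 207.

207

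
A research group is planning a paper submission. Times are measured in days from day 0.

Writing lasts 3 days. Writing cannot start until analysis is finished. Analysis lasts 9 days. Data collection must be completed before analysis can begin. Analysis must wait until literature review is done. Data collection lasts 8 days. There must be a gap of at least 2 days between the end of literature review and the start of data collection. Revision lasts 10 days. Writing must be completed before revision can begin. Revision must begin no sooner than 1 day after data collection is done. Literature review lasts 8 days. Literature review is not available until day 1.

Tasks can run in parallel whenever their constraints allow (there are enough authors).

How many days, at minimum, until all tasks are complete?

41

After its own release at day 1, literature review can start at day 1 and finishes at day 9.
After literature review (finishes day 9, plus 2-day gap → day 11), data collection can start at day 11 and finishes at day 19.
For analysis: data collection (finishes day 19); literature review (finishes day 9). Taking the maximum gives a start of day 19, and it finishes at 19 + 9 = day 28.
After analysis (finishes day 28), writing can start at day 28 and finishes at day 31.
Revision has to wait for writing (finishes day 31); data collection (finishes day 19, plus 1-day gap → day 20). The latest of these is day 31, so revision runs day 31 to 31 + 10 = day 41.
All tasks are finished once the last one completes. Finish times: Literature review at 9, Data collection at 19, Analysis at 28, Writing at 31, Revision at 41. The latest is day 41.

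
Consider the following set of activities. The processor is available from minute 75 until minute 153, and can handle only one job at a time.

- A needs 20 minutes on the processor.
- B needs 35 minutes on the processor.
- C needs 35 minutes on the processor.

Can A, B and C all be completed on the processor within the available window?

No

The processor window is 153 − 75 = 78 minutes.
Running back to back, the jobs need 20 + 35 + 35 = 90 minutes on the processor.
Since 90 > 78, they cannot all fit.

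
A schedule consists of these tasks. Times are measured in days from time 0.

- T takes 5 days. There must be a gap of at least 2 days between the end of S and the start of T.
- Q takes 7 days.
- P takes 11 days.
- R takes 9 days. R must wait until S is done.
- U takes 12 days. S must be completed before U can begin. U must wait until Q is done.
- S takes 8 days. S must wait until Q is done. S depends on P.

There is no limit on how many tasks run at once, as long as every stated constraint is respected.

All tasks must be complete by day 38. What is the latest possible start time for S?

R has no dependents, so it just needs to finish by day 38. Starting by 38 − 9 = day 29 achieves that.
T has no dependents, so it just needs to finish by day 38. Starting by 38 − 5 = day 33 achieves that.
To finish by day 38, U (duration 12) must start no later than day 26.
S feeds R (must start by day 29); T (must start by day 33, minus 2-day gap → day 31); U (must start by day 26). Taking the minimum, S must finish by day 26 and start by 26 − 8 = day 18.

18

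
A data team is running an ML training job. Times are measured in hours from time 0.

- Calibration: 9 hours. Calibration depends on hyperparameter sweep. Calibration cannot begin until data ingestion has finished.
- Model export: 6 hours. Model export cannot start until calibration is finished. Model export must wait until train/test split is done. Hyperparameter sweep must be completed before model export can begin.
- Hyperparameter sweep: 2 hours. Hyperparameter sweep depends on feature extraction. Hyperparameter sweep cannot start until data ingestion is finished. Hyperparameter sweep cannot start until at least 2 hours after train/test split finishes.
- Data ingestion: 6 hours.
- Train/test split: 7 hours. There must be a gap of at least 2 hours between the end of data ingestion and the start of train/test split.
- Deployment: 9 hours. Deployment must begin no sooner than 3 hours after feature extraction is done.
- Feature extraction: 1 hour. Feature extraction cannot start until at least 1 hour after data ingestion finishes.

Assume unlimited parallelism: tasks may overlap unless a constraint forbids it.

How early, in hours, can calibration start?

Nothing blocks data ingestion, so it runs from hour 0 to hour 6.
Train/test split cannot begin until data ingestion (finishes hour 6, plus 2-hour gap → hour 8). It runs from hour 8 to 8 + 7 = hour 15.
After data ingestion (finishes hour 6, plus 1-hour gap → hour 7), feature extraction can start at hour 7 and finishes at hour 8.
Hyperparameter sweep cannot start until feature extraction (finishes hour 8); data ingestion (finishes hour 6); train/test split (finishes hour 15, plus 2-hour gap → hour 17). The controlling bound is hour 17, so hyperparameter sweep finishes at 17 + 2 = hour 19.
Calibration waits on hyperparameter sweep (finishes hour 19); data ingestion (finishes hour 6). The latest of these is hour 19, which is the earliest calibration can start.

19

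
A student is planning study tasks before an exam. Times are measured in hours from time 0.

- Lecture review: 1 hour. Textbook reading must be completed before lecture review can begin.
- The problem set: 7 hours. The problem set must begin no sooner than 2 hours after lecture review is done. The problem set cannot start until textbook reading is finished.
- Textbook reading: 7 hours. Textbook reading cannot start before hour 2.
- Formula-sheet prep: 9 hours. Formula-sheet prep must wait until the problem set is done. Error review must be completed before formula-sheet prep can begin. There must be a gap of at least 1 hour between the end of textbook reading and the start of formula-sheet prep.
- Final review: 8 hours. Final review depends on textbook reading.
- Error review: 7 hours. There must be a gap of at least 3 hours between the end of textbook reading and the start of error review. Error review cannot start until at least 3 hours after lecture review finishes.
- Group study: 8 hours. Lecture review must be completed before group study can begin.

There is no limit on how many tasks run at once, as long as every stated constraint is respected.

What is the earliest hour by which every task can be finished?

29

Textbook reading cannot begin until its own release at hour 2. It runs from hour 2 to 2 + 7 = hour 9.
Final review waits on textbook reading (finishes hour 9), so it starts at hour 9 and finishes at 9 + 8 = hour 17.
Lecture review waits on textbook reading (finishes hour 9), so it starts at hour 9 and finishes at 9 + 1 = hour 10.
Group study waits on lecture review (finishes hour 10), so it starts at hour 10 and finishes at 10 + 8 = hour 18.
Error review cannot start until textbook reading (finishes hour 9, plus 3-hour gap → hour 12); lecture review (finishes hour 10, plus 3-hour gap → hour 13). The controlling bound is hour 13, so error review finishes at 13 + 7 = hour 20.
The problem set cannot start until lecture review (finishes hour 10, plus 2-hour gap → hour 12); textbook reading (finishes hour 9). The controlling bound is hour 12, so the problem set finishes at 12 + 7 = hour 19.
Formula-sheet prep needs all of the problem set (finishes hour 19); error review (finishes hour 20); textbook reading (finishes hour 9, plus 1-hour gap → hour 10). That puts its earliest start at hour 20; it finishes at 20 + 9 = hour 29.
All tasks are finished once the last one completes. Finish times: Textbook reading at 9, Lecture review at 10, The problem set at 19, Error review at 20, Group study at 18, Formula-sheet prep at 29, Final review at 17. The latest is hour 29.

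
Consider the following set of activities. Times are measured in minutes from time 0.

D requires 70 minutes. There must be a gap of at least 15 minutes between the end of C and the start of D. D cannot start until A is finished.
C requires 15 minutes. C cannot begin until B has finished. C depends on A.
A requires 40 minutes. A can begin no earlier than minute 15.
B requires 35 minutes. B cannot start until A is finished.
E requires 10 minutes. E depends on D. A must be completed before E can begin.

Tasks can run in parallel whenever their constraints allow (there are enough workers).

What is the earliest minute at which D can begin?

120

After its own release at minute 15, A can start at minute 15 and finishes at minute 55.
B cannot begin until A (finishes minute 55). It runs from minute 55 to 55 + 35 = minute 90.
C cannot start until B (finishes minute 90); A (finishes minute 55). The controlling bound is minute 90, so C finishes at 90 + 15 = minute 105.
D waits on C (finishes minute 105, plus 15-minute gap → minute 120); A (finishes minute 55). The latest of these is minute 120, which is the earliest D can start.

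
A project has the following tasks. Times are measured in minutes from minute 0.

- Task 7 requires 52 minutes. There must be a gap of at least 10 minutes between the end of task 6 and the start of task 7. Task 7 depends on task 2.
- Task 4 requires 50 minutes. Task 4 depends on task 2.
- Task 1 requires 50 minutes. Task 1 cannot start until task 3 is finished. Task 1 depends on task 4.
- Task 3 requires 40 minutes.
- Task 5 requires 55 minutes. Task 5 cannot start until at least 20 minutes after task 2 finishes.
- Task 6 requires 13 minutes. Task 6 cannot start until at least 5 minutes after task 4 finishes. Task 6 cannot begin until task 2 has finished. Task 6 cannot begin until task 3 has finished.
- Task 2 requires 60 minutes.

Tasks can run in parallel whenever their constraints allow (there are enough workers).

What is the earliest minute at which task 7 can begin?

138

Task 3 can start immediately at minute 0; it finishes at minute 40.
Nothing blocks task 2, so it runs from minute 0 to minute 60.
Task 4 waits on task 2 (finishes minute 60), so it starts at minute 60 and finishes at 60 + 50 = minute 110.
For task 6: task 4 (finishes minute 110, plus 5-minute gap → minute 115); task 2 (finishes minute 60); task 3 (finishes minute 40). Taking the maximum gives a start of minute 115, and it finishes at 115 + 13 = minute 128.
Task 7 waits on task 6 (finishes minute 128, plus 10-minute gap → minute 138); task 2 (finishes minute 60). The latest of these is minute 138, which is the earliest task 7 can start.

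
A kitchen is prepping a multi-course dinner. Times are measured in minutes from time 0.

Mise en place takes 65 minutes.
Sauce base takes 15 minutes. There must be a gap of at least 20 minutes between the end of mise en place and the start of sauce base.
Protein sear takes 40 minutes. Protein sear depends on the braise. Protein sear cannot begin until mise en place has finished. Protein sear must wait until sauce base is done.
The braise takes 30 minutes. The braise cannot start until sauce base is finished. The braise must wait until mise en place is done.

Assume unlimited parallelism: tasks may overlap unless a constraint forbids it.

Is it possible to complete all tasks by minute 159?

No

Mise en place has no prerequisites, so it starts at minute 0 and finishes at minute 65.
After mise en place (finishes minute 65, plus 20-minute gap → minute 85), sauce base can start at minute 85 and finishes at minute 100.
For the braise: sauce base (finishes minute 100); mise en place (finishes minute 65). Taking the maximum gives a start of minute 100, and it finishes at 100 + 30 = minute 130.
Protein sear cannot start until the braise (finishes minute 130); mise en place (finishes minute 65); sauce base (finishes minute 100). The controlling bound is minute 130, so protein sear finishes at 130 + 40 = minute 170.
The earliest everything can be done is minute 170, which is after the deadline of 159, so it is not possible.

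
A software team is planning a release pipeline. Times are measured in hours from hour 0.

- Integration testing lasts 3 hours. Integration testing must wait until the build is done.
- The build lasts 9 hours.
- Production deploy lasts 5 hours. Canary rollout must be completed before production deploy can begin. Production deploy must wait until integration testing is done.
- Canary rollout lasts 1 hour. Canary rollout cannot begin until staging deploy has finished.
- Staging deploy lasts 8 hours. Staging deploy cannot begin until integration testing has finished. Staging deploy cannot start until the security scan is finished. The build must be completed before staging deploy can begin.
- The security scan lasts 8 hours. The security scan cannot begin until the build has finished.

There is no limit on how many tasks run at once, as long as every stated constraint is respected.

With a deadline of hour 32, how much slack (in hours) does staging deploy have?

The build can start immediately at hour 0; it finishes at hour 9.
The security scan cannot begin until the build (finishes hour 9). It runs from hour 9 to 9 + 8 = hour 17.
Integration testing cannot begin until the build (finishes hour 9). It runs from hour 9 to 9 + 3 = hour 12.
Staging deploy cannot start until integration testing (finishes hour 12); the security scan (finishes hour 17); the build (finishes hour 9). The controlling bound is hour 17, so staging deploy finishes at 17 + 8 = hour 25.

Working backward from the deadline:
Nothing follows production deploy; the deadline of hour 32 is its only limit. It must start by 32 − 5 = hour 27.
Canary rollout must finish before production deploy (must start by hour 27). With a 1-hour duration, canary rollout must start by 27 − 1 = hour 26.
Staging deploy must finish before canary rollout (must start by hour 26). With an 8-hour duration, staging deploy must start by 26 − 8 = hour 18.
So staging deploy can start as early as hour 17 and as late as hour 18, giving 18 − 17 = 1 hour of slack.

1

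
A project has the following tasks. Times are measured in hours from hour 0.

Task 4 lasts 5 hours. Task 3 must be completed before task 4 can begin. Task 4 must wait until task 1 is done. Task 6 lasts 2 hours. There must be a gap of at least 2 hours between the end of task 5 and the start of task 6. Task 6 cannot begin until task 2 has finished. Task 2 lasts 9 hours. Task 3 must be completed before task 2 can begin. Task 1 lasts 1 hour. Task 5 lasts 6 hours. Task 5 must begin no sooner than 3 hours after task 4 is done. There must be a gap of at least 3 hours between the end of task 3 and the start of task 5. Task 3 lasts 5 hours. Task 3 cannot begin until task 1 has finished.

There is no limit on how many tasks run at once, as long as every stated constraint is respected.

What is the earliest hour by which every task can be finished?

Task 1 can start immediately at hour 0; it finishes at hour 1.
After task 1 (finishes hour 1), task 3 can start at hour 1 and finishes at hour 6.
Task 4 cannot start until task 3 (finishes hour 6); task 1 (finishes hour 1). The controlling bound is hour 6, so task 4 finishes at 6 + 5 = hour 11.
Task 5 needs all of task 4 (finishes hour 11, plus 3-hour gap → hour 14); task 3 (finishes hour 6, plus 3-hour gap → hour 9). That puts its earliest start at hour 14; it finishes at 14 + 6 = hour 20.
Task 2 waits on task 3 (finishes hour 6), so it starts at hour 6 and finishes at 6 + 9 = hour 15.
For task 6: task 5 (finishes hour 20, plus 2-hour gap → hour 22); task 2 (finishes hour 15). Taking the maximum gives a start of hour 22, and it finishes at 22 + 2 = hour 24.
All tasks are finished once the last one completes. Finish times: Task 1 at 1, Task 2 at 15, Task 3 at 6, Task 4 at 11, Task 5 at 20, Task 6 at 24. The latest is hour 24.

24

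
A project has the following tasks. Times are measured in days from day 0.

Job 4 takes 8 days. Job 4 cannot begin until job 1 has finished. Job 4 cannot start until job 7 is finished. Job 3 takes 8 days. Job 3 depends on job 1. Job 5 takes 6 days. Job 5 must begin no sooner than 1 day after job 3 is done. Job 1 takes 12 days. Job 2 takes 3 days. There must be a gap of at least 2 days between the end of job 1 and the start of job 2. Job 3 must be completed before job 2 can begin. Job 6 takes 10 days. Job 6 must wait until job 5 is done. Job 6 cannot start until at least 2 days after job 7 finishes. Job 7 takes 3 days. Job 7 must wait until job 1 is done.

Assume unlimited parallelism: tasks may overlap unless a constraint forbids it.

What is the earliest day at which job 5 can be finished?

27

Job 1 can start immediately at day 0; it finishes at day 12.
Job 3 cannot begin until job 1 (finishes day 12). It runs from day 12 to 12 + 8 = day 20.
After job 3 (finishes day 20, plus 1-day gap → day 21), job 5 can start at day 21 and finishes at day 27.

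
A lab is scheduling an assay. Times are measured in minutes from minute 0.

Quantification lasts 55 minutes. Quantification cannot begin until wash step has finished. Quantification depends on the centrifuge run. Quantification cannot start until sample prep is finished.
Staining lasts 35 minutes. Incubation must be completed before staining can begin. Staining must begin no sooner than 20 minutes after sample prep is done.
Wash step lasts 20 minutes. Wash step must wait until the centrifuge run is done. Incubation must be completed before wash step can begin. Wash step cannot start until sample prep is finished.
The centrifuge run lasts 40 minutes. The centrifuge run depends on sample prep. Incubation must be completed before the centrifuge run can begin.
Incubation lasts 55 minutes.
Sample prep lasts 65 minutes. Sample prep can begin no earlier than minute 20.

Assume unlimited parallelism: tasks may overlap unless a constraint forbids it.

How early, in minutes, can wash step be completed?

Incubation has no prerequisites, so it starts at minute 0 and finishes at minute 55.
Sample prep waits on its own release at minute 20, so it starts at minute 20 and finishes at 20 + 65 = minute 85.
The centrifuge run cannot start until sample prep (finishes minute 85); incubation (finishes minute 55). The controlling bound is minute 85, so the centrifuge run finishes at 85 + 40 = minute 125.
Wash step cannot start until the centrifuge run (finishes minute 125); incubation (finishes minute 55); sample prep (finishes minute 85). The controlling bound is minute 125, so wash step finishes at 125 + 20 = minute 145.

145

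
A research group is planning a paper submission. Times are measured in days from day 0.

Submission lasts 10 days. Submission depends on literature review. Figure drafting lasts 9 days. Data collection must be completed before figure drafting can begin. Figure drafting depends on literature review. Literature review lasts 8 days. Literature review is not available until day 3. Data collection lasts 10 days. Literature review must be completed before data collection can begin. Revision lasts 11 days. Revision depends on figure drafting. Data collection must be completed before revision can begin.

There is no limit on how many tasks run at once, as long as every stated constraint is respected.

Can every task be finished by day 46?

Literature review cannot begin until its own release at day 3. It runs from day 3 to 3 + 8 = day 11.
After literature review (finishes day 11), submission can start at day 11 and finishes at day 21.
After literature review (finishes day 11), data collection can start at day 11 and finishes at day 21.
Figure drafting needs all of data collection (finishes day 21); literature review (finishes day 11). That puts its earliest start at day 21; it finishes at 21 + 9 = day 30.
Revision has to wait for figure drafting (finishes day 30); data collection (finishes day 21). The latest of these is day 30, so revision runs day 30 to 30 + 11 = day 41.
Every task is finished by day 41, which is no later than the deadline of 46, so the schedule is feasible.

Yes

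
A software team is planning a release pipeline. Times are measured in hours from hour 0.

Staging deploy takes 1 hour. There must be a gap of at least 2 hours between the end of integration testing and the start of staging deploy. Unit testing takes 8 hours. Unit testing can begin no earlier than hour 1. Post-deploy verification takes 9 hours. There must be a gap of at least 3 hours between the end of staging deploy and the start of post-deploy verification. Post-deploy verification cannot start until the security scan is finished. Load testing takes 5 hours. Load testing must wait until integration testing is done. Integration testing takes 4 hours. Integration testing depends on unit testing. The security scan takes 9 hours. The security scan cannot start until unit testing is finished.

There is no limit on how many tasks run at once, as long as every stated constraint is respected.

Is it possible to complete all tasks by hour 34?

Yes

After its own release at hour 1, unit testing can start at hour 1 and finishes at hour 9.
After unit testing (finishes hour 9), the security scan can start at hour 9 and finishes at hour 18.
After unit testing (finishes hour 9), integration testing can start at hour 9 and finishes at hour 13.
After integration testing (finishes hour 13), load testing can start at hour 13 and finishes at hour 18.
Staging deploy cannot begin until integration testing (finishes hour 13, plus 2-hour gap → hour 15). It runs from hour 15 to 15 + 1 = hour 16.
Post-deploy verification has to wait for staging deploy (finishes hour 16, plus 3-hour gap → hour 19); the security scan (finishes hour 18). The latest of these is hour 19, so post-deploy verification runs hour 19 to 19 + 9 = hour 28.
Every task is finished by hour 28, which is no later than the deadline of 34, so the schedule is feasible.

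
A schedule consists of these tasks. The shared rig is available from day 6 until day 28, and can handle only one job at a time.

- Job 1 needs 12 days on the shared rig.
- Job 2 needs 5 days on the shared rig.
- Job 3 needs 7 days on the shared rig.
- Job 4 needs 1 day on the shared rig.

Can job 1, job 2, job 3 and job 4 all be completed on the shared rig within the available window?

The shared rig window is 28 − 6 = 22 days.
Running back to back, the jobs need 12 + 5 + 7 + 1 = 25 days on the shared rig.
Since 25 > 22, they cannot all fit.

No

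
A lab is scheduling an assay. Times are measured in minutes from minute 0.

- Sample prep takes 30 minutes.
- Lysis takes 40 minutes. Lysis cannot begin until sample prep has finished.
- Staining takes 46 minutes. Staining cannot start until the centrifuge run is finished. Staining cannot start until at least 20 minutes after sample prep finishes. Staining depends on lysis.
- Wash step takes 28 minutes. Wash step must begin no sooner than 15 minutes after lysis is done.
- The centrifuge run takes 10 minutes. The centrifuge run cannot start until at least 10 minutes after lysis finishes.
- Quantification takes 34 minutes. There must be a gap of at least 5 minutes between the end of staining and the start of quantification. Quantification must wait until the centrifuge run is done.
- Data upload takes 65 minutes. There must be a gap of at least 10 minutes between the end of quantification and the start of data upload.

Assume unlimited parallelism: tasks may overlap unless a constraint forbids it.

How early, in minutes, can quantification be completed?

Sample prep can start immediately at minute 0; it finishes at minute 30.
Lysis waits on sample prep (finishes minute 30), so it starts at minute 30 and finishes at 30 + 40 = minute 70.
After lysis (finishes minute 70, plus 10-minute gap → minute 80), the centrifuge run can start at minute 80 and finishes at minute 90.
Staining needs all of the centrifuge run (finishes minute 90); sample prep (finishes minute 30, plus 20-minute gap → minute 50); lysis (finishes minute 70). That puts its earliest start at minute 90; it finishes at 90 + 46 = minute 136.
Quantification has to wait for staining (finishes minute 136, plus 5-minute gap → minute 141); the centrifuge run (finishes minute 90). The latest of these is minute 141, so quantification runs minute 141 to 141 + 34 = minute 175.

175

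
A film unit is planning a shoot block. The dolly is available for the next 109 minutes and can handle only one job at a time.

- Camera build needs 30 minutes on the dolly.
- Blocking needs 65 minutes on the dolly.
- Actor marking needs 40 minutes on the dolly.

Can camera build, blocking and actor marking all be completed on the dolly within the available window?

Running back to back, the jobs need 30 + 65 + 40 = 135 minutes on the dolly.
Since 135 > 109, they cannot all fit.

No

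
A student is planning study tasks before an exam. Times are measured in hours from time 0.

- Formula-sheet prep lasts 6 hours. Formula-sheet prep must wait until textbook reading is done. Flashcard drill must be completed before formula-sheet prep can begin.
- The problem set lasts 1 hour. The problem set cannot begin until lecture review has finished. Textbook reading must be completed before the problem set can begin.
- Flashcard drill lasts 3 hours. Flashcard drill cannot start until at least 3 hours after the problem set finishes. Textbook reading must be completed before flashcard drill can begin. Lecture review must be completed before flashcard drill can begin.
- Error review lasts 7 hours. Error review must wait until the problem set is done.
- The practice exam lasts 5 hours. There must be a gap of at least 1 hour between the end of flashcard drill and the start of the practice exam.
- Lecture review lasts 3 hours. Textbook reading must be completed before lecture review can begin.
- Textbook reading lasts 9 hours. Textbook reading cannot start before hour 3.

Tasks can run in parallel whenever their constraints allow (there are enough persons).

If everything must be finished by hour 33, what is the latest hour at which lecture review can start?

17

The practice exam must finish by hour 33; it takes 5 hours, so it must start by 33 − 5 = hour 28.
Formula-sheet prep must finish by hour 33; it takes 6 hours, so it must start by 33 − 6 = hour 27.
Flashcard drill feeds the practice exam (must start by hour 28, minus 1-hour gap → hour 27); formula-sheet prep (must start by hour 27). Taking the minimum, flashcard drill must finish by hour 27 and start by 27 − 3 = hour 24.
Error review must finish by hour 33; it takes 7 hours, so it must start by 33 − 7 = hour 26.
For the problem set: flashcard drill (must start by hour 24, minus 3-hour gap → hour 21); error review (must start by hour 26). The most restrictive is hour 21; with a 1-hour duration, the problem set must start by hour 20.
Lecture review has several dependents: the problem set (must start by hour 20); flashcard drill (must start by hour 24). The earliest of those limits is hour 20, so lecture review must start by 20 − 3 = hour 17.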